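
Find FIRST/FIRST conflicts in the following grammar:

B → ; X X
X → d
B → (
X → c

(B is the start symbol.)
No FIRST/FIRST conflicts.

A FIRST/FIRST conflict occurs when two productions N → α and N → β for the same non-terminal have FIRST(α) ∩ FIRST(β) ≠ ∅ (with ε ∈ FIRST of a nullable right-hand side, so two nullable alternatives also conflict).

Productions for B:
  B → ; X X: FIRST = { ';' }
  B → (: FIRST = { '(' }
Productions for X:
  X → d: FIRST = { 'd' }
  X → c: FIRST = { 'c' }

All alternatives of each non-terminal have pairwise disjoint FIRST sets.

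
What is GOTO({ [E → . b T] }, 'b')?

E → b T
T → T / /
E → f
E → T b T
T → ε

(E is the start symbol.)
GOTO(I, 'b') = CLOSURE({ [A → αX.β] : [A → α.Xβ] ∈ I, X = 'b' })

Items with dot before 'b', with the dot advanced:
  [E → . b T] → [E → b . T]
Closure of the advanced items:
  [E → b . T] has the dot before T: add [T → . T / /], [T → .]

GOTO = { [E → b . T], [T → . T / /], [T → .] }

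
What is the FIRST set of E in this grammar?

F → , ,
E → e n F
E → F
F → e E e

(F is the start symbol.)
{ ',', 'e' }

To compute FIRST(E), examine every production with E on the left-hand side, reading each right-hand side left to right until a non-nullable symbol is reached.

FIRST sets of the other non-terminals involved (by the same procedure, iterated to a fixed point):
  FIRST(F) = { ',', 'e' }

From E → e n F:
  - e is a terminal: add 'e' and stop
From E → F:
  - F is a non-terminal: add FIRST(F) \ {ε} = { ',', 'e' }
    F is not nullable, so stop

Collecting: FIRST(E) = { ',', 'e' }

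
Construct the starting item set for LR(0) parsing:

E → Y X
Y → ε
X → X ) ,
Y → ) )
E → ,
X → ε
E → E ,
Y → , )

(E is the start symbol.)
First, augment the grammar with E' → E
I₀ = CLOSURE({ [E' → . E] }):
  [E' → . E] has the dot before E: add [E → . Y X], [E → . ,], [E → . E ,]
  [E → . Y X] has the dot before Y: add [Y → .], [Y → . ) )], [Y → . , )]
No further items can be added.

I₀ = { [E → . ,], [E → . E ,], [E → . Y X], [E' → . E], [Y → . ) )], [Y → . , )], [Y → .] }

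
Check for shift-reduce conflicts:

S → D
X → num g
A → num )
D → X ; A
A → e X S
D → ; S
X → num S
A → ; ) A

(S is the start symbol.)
No shift-reduce conflicts

Augment with S' → S and build the canonical LR(0) collection (I0 = CLOSURE({[S' → . S]}), then GOTO on every symbol after a dot until no new states appear). It has 19 states:
  I0: { [D → . ; S], [D → . X ; A], [S → . D], [S' → . S], [X → . num S], [X → . num g] }  — shift
  I1: { [D → . ; S], [D → . X ; A], [D → ; . S], [S → . D], [X → . num S], [X → . num g] }  — shift
  I2: { [S → D .] }  — reduce
  I3: { [S' → S .] }  — accept
  I4: { [D → X . ; A] }  — shift
  I5: { [D → . ; S], [D → . X ; A], [S → . D], [X → . num S], [X → . num g], [X → num . S], [X → num . g] }  — shift
  I6: { [X → num S .] }  — reduce
  I7: { [X → num g .] }  — reduce
  I8: { [A → . ; ) A], [A → . e X S], [A → . num )], [D → X ; . A] }  — shift
  I9: { [A → ; . ) A] }  — shift
  I10: { [D → X ; A .] }  — reduce
  I11: { [A → e . X S], [X → . num S], [X → . num g] }  — shift
  I12: { [A → num . )] }  — shift
  I13: { [A → num ) .] }  — reduce
  I14: { [A → e X . S], [D → . ; S], [D → . X ; A], [S → . D], [X → . num S], [X → . num g] }  — shift
  I15: { [A → e X S .] }  — reduce
  I16: { [A → . ; ) A], [A → . e X S], [A → . num )], [A → ; ) . A] }  — shift
  I17: { [A → ; ) A .] }  — reduce
  I18: { [D → ; S .] }  — reduce

No state contains both a complete item and a shift item.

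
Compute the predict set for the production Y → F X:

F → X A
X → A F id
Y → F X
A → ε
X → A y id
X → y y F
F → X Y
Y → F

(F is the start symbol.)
{ 'y' }

PREDICT(Y → F X) = (FIRST(RHS) \ {ε}) ∪ (FOLLOW(Y) if ε ∈ FIRST(RHS), i.e. RHS ⇒* ε)
FIRST(F) = { 'y' }
FIRST(F X) = { 'y' }
ε ∉ FIRST(F X), so FOLLOW(Y) is not added.
PREDICT(Y → F X) = { 'y' }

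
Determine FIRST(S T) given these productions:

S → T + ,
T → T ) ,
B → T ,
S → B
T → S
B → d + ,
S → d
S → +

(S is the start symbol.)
{ '+', 'd' }

FIRST sets of the non-terminals involved (from the grammar, by fixed-point iteration):
  FIRST(S) = { '+', 'd' }

To compute FIRST(S T), process the symbols left to right:
Symbol S is a non-terminal. Add FIRST(S) \ {ε} = { '+', 'd' }
S is not nullable (ε ∉ FIRST(S)), so stop here.
FIRST(S T) = { '+', 'd' }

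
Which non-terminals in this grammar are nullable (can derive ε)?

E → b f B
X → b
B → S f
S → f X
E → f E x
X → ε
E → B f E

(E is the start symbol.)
{ 'X' }

A non-terminal is nullable if it can derive ε (the empty string): either it has an ε-production, or it has a production whose right-hand side consists entirely of nullable non-terminals.

ε-productions: X → ε
So X is immediately nullable.
No further non-terminal can be added: every production for the remaining non-terminals contains a terminal or a non-nullable non-terminal.
Nullable = { 'X' }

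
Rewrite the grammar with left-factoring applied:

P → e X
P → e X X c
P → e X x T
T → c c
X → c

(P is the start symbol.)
Left-factoring transforms A → αβ₁ | αβ₂ into A → αA' and A' → β₁ | β₂
(α is the longest common prefix among the alternatives). Repeat until
no nonterminal has two alternatives with a common prefix.

Round 1: P has alternatives sharing prefix 'e X'. Introduce P': P → e X P'
  Add: P' → ε
  Add: P' → X c
  Add: P' → x T

No remaining common prefixes — done.

Resulting grammar:
P → e X P'
P' → ε
P' → X c
P' → x T
T → c c
X → c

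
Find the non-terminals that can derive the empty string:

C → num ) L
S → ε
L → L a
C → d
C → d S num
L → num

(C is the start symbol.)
A non-terminal is nullable if it can derive ε (the empty string): either it has an ε-production, or it has a production whose right-hand side consists entirely of nullable non-terminals.

ε-productions: S → ε
So S is immediately nullable.
No further non-terminal can be added: every production for the remaining non-terminals contains a terminal or a non-nullable non-terminal.
Nullable = { 'S' }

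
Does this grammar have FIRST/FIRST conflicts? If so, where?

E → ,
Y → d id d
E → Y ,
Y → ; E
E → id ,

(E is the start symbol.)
No FIRST/FIRST conflicts.

FIRST sets of the non-terminals at (or reachable through a nullable prefix from) the front of some alternative:
  FIRST(Y) = { ';', 'd' }

Productions for E:
  E → ,: FIRST = { ',' }
  E → Y ,: FIRST = { ';', 'd' }
  E → id ,: FIRST = { 'id' }
Productions for Y:
  Y → d id d: FIRST = { 'd' }
  Y → ; E: FIRST = { ';' }

All alternatives of each non-terminal have pairwise disjoint FIRST sets.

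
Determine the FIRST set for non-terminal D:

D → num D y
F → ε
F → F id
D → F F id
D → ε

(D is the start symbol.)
To compute FIRST(D), examine every production with D on the left-hand side, reading each right-hand side left to right until a non-nullable symbol is reached.

FIRST sets of the other non-terminals involved (by the same procedure, iterated to a fixed point):
  FIRST(F) = { 'id', ε }

From D → num D y:
  - num is a terminal: add 'num' and stop
From D → F F id:
  - F is a non-terminal: add FIRST(F) \ {ε} = { 'id' }
    F is nullable, so continue to the next symbol
  - F is a non-terminal: add FIRST(F) \ {ε} = { 'id' }
    F is nullable, so continue to the next symbol
  - id is a terminal: add 'id' and stop
From D → ε:
  - ε-production, so ε ∈ FIRST(D)

Collecting: FIRST(D) = { 'id', 'num', ε }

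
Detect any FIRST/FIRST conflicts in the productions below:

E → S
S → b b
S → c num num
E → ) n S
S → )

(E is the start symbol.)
A FIRST/FIRST conflict occurs when two productions N → α and N → β for the same non-terminal have FIRST(α) ∩ FIRST(β) ≠ ∅ (with ε ∈ FIRST of a nullable right-hand side, so two nullable alternatives also conflict).

FIRST sets of the non-terminals at (or reachable through a nullable prefix from) the front of some alternative:
  FIRST(S) = { ')', 'b', 'c' }

Productions for E:
  E → S: FIRST = { ')', 'b', 'c' }
  E → ) n S: FIRST = { ')' }
Productions for S:
  S → b b: FIRST = { 'b' }
  S → c num num: FIRST = { 'c' }
  S → ): FIRST = { ')' }

Conflict for E: E → S and E → ) n S
  Overlap: { ')' }

Answer: Yes. E → S / E → ')' n S on { ')' }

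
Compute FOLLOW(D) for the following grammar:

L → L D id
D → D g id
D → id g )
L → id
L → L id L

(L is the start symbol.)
{ 'g', 'id' }

To compute FOLLOW(D), find every occurrence of D on a right-hand side N → α D β: add FIRST(β) \ {ε}, and if β is empty or nullable also add FOLLOW(N). Iterate to a fixed point.

In L → L D id: D is followed by id, add FIRST(id) \ {ε} = { 'id' }
In D → D g id: D is followed by g id, add FIRST(g id) \ {ε} = { 'g' }

Taking the union: FOLLOW(D) = { 'g', 'id' }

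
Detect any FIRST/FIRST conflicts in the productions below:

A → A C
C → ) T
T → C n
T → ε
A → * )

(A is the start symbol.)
Yes. A → A C / A → '*' ')' on { '*' }

A FIRST/FIRST conflict occurs when two productions N → α and N → β for the same non-terminal have FIRST(α) ∩ FIRST(β) ≠ ∅ (with ε ∈ FIRST of a nullable right-hand side, so two nullable alternatives also conflict).

FIRST sets of the non-terminals at (or reachable through a nullable prefix from) the front of some alternative:
  FIRST(A) = { '*' }
  FIRST(C) = { ')' }

Productions for A:
  A → A C: FIRST = { '*' }
  A → * ): FIRST = { '*' }
Productions for T:
  T → C n: FIRST = { ')' }
  T → ε: FIRST = { ε }
C has only one production, so no FIRST/FIRST conflict is possible there.

Conflict for A: A → A C and A → * )
  Overlap: { '*' }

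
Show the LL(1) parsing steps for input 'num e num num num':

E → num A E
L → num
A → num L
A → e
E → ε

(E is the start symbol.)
Stack is shown with the top on the left.

Stack      Input                Action
--------------------------------------
E $        num e num num num $  output E → num A E
num A E $  num e num num num $  match 'num'
A E $      e num num num $      output A → e
e E $      e num num num $      match 'e'
E $        num num num $        output E → num A E
num A E $  num num num $        match 'num'
A E $      num num $            output A → num L
num L E $  num num $            match 'num'
L E $      num $                output L → num
num E $    num $                match 'num'
E $        $                    output E → ε
$          $                    accept

The string is accepted.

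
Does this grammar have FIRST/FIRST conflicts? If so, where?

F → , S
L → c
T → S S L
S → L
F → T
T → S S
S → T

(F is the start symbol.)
FIRST sets of the non-terminals at (or reachable through a nullable prefix from) the front of some alternative:
  FIRST(T) = { 'c' }
  FIRST(S) = { 'c' }
  FIRST(L) = { 'c' }

Productions for F:
  F → , S: FIRST = { ',' }
  F → T: FIRST = { 'c' }
Productions for T:
  T → S S L: FIRST = { 'c' }
  T → S S: FIRST = { 'c' }
Productions for S:
  S → L: FIRST = { 'c' }
  S → T: FIRST = { 'c' }
L has only one production, so no FIRST/FIRST conflict is possible there.

Conflict for T: T → S S L and T → S S
  Overlap: { 'c' }
Conflict for S: S → L and S → T
  Overlap: { 'c' }

Answer: Yes. T → S S L / T → S S on { 'c' }; S → L / S → T on { 'c' }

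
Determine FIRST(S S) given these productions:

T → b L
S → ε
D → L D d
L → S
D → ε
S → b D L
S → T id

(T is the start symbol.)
FIRST sets of the non-terminals involved (from the grammar, by fixed-point iteration):
  FIRST(S) = { 'b', ε }

To compute FIRST(S S), process the symbols left to right:
Symbol S is a non-terminal. Add FIRST(S) \ {ε} = { 'b' }
S is nullable (ε ∈ FIRST(S)), continue to the next symbol.
Symbol S is a non-terminal. Add FIRST(S) \ {ε} = { 'b' }
S is nullable (ε ∈ FIRST(S)), continue to the next symbol.
All symbols are nullable, so ε is in the result.
FIRST(S S) = { 'b', ε }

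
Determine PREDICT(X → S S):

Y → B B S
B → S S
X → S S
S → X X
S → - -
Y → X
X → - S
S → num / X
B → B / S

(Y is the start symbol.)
PREDICT(X → S S) = (FIRST(RHS) \ {ε}) ∪ (FOLLOW(X) if ε ∈ FIRST(RHS), i.e. RHS ⇒* ε)
FIRST(S) = { '-', 'num' }
FIRST(S S) = { '-', 'num' }
ε ∉ FIRST(S S), so FOLLOW(X) is not added.
PREDICT(X → S S) = { '-', 'num' }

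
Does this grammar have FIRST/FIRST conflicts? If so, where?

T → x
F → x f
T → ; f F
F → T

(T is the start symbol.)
Yes. F → x f / F → T on { 'x' }

FIRST sets of the non-terminals at (or reachable through a nullable prefix from) the front of some alternative:
  FIRST(T) = { ';', 'x' }

Productions for T:
  T → x: FIRST = { 'x' }
  T → ; f F: FIRST = { ';' }
Productions for F:
  F → x f: FIRST = { 'x' }
  F → T: FIRST = { ';', 'x' }

Conflict for F: F → x f and F → T
  Overlap: { 'x' }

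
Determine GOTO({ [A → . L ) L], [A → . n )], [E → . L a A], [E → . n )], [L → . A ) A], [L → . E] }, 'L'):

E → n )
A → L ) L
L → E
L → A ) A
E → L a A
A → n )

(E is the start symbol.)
{ [A → L . ) L], [E → L . a A] }

GOTO(I, 'L') = CLOSURE({ [A → αX.β] : [A → α.Xβ] ∈ I, X = 'L' })

Items with dot before 'L', with the dot advanced:
  [A → . L ) L] → [A → L . ) L]
  [E → . L a A] → [E → L . a A]
Closure adds nothing (no advanced item has the dot before a non-terminal).

GOTO = { [A → L . ) L], [E → L . a A] }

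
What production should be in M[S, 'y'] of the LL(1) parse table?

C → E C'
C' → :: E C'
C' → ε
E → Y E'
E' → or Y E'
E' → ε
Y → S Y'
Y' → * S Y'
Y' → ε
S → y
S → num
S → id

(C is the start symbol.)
To find M[S, 'y'], we find productions for S where 'y' is in the predict set (PREDICT(N → α) = (FIRST(α) \ {ε}) ∪ (FOLLOW(N) if α ⇒* ε)).

S → y: PREDICT = { 'y' }
  'y' is in predict set, so this production goes in M[S, 'y']
S → num: PREDICT = { 'num' }
S → id: PREDICT = { 'id' }

M[S, 'y'] = S → y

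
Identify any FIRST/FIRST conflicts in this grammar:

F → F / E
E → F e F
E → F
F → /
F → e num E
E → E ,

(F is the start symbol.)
A FIRST/FIRST conflict occurs when two productions N → α and N → β for the same non-terminal have FIRST(α) ∩ FIRST(β) ≠ ∅ (with ε ∈ FIRST of a nullable right-hand side, so two nullable alternatives also conflict).

FIRST sets of the non-terminals at (or reachable through a nullable prefix from) the front of some alternative:
  FIRST(F) = { '/', 'e' }
  FIRST(E) = { '/', 'e' }

Productions for F:
  F → F / E: FIRST = { '/', 'e' }
  F → /: FIRST = { '/' }
  F → e num E: FIRST = { 'e' }
Productions for E:
  E → F e F: FIRST = { '/', 'e' }
  E → F: FIRST = { '/', 'e' }
  E → E ,: FIRST = { '/', 'e' }

Conflict for F: F → F / E and F → /
  Overlap: { '/' }
Conflict for F: F → F / E and F → e num E
  Overlap: { 'e' }
Conflict for E: E → F e F and E → F
  Overlap: { '/', 'e' }
Conflict for E: E → F e F and E → E ,
  Overlap: { '/', 'e' }
Conflict for E: E → F and E → E ,
  Overlap: { '/', 'e' }

Answer: Yes. F → F '/' E / F → '/' on { '/' }; F → F '/' E / F → e num E on { 'e' }; E → F e F / E → F on { '/', 'e' }; E → F e F / E → E ',' on { '/', 'e' }; E → F / E → E ',' on { '/', 'e' }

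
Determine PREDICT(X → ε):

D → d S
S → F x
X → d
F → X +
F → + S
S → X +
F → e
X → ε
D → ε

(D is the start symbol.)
PREDICT(X → ε) = (FIRST(RHS) \ {ε}) ∪ (FOLLOW(X) if ε ∈ FIRST(RHS), i.e. RHS ⇒* ε)
The right-hand side is ε (FIRST(ε) = { ε }), so the predict set is FOLLOW(X) = { '+' }
PREDICT(X → ε) = { '+' }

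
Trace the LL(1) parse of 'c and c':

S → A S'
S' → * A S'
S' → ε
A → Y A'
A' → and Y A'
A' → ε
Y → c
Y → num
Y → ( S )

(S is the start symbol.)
LL(1) parsing maintains a stack (initially the start symbol over $) and the input. At each step: if the stack top is a terminal, match it against the current input token; if it is a non-terminal N, replace it with the RHS of M[N, lookahead] (the unique production whose predict set contains the lookahead).

Stack is shown with the top on the left.

Stack          Input      Action
--------------------------------
S $            c and c $  output S → A S'
A S' $         c and c $  output A → Y A'
Y A' S' $      c and c $  output Y → c
c A' S' $      c and c $  match 'c'
A' S' $        and c $    output A' → and Y A'
and Y A' S' $  and c $    match 'and'
Y A' S' $      c $        output Y → c
c A' S' $      c $        match 'c'
A' S' $        $          output A' → ε
S' $           $          output S' → ε
$              $          accept

The string is accepted.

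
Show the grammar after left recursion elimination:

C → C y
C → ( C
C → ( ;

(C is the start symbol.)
C → ( C C'
C → ( ; C'
C' → y C'
C' → ε

C is directly left-recursive. The standard transformation for
  A → A α₁ | ... | A α_m | β₁ | ... | β_n
is
  A  → β₁ A' | ... | β_n A'
  A' → α₁ A' | ... | α_m A' | ε

C → ( C becomes C → ( C C'
C → ( ; becomes C → ( ; C'
C → C y becomes C' → y C'
Add C' → ε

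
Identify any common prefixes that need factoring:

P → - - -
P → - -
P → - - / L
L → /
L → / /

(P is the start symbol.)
Yes, P has productions with common prefix '- -'; L has productions with common prefix '/'

Left-factoring is needed when two productions for the same non-terminal
share a common prefix on the right-hand side.

Productions for P:
  P → - - -
  P → - -
  P → - - / L
Productions for L:
  L → /
  L → / /

Found common prefix '- -' in productions for P
Found common prefix '/' in productions for L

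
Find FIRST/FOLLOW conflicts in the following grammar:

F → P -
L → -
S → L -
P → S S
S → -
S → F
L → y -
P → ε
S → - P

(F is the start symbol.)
A FIRST/FOLLOW conflict occurs when a non-terminal N has a nullable alternative N → β (β ⇒* ε) and another alternative N → α with FIRST(α) ∩ FOLLOW(N) ≠ ∅: on such a lookahead the parser cannot decide between expanding α and letting N vanish via β.

Nullable non-terminals: P.
FIRST sets used below: FIRST(S) = { '-', 'y' }

P: nullable alternative(s) P → ε; FOLLOW(P) = { '-', 'y' }
  P → S S: FIRST \ {ε} = { '-', 'y' } — overlaps FOLLOW(P) on { '-', 'y' }: CONFLICT
  P → ε: FIRST \ {ε} = { } — this is the only nullable alternative, skip

F, L, S have no nullable alternative, so no FIRST/FOLLOW check is needed there.

So the grammar has 1 FIRST/FOLLOW conflict (marked CONFLICT above).

Answer: Yes. P → S S with FOLLOW(P) on { '-', 'y' }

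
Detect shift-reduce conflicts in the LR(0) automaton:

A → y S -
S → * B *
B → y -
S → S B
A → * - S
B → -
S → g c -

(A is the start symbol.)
Yes — I17: [A → * - S .] vs [B → . -]

A shift-reduce conflict occurs when an LR(0) state has both:
  - a complete (reduce) item [A → α .] (dot at the end), and
  - a shift item [B → β . c γ] (dot before a terminal).

Augment with A' → A and build the canonical LR(0) collection (I0 = CLOSURE({[A' → . A]}), then GOTO on every symbol after a dot until no new states appear). It has 18 states:
  I0: { [A → . * - S], [A → . y S -], [A' → . A] }  — shift
  I1: { [A → * . - S] }  — shift
  I2: { [A' → A .] }  — accept
  I3: { [A → y . S -], [S → . * B *], [S → . S B], [S → . g c -] }  — shift
  I4: { [B → . -], [B → . y -], [S → * . B *] }  — shift
  I5: { [A → y S . -], [B → . -], [B → . y -], [S → S . B] }  — shift
  I6: { [S → g . c -] }  — shift
  I7: { [S → g c . -] }  — shift
  I8: { [S → g c - .] }  — reduce
  I9: { [A → y S - .], [B → - .] }  — 2 reduces
  I10: { [S → S B .] }  — reduce
  I11: { [B → y . -] }  — shift
  I12: { [B → y - .] }  — reduce
  I13: { [B → - .] }  — reduce
  I14: { [S → * B . *] }  — shift
  I15: { [S → * B * .] }  — reduce
  I16: { [A → * - . S], [S → . * B *], [S → . S B], [S → . g c -] }  — shift
  I17: { [A → * - S .], [B → . -], [B → . y -], [S → S . B] }  — shift, reduce

I17 contains reduce item [A → * - S .] and shift items [B → . -], [B → . y -] — shift-reduce conflict.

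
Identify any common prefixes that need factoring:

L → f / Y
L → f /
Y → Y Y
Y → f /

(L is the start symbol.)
Left-factoring is needed when two productions for the same non-terminal
share a common prefix on the right-hand side.

Productions for L:
  L → f / Y
  L → f /
Productions for Y:
  Y → Y Y
  Y → f /

Found common prefix 'f /' in productions for L

Answer: Yes, L has productions with common prefix 'f /'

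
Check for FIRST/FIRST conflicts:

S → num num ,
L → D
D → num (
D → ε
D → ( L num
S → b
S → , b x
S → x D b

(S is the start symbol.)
A FIRST/FIRST conflict occurs when two productions N → α and N → β for the same non-terminal have FIRST(α) ∩ FIRST(β) ≠ ∅ (with ε ∈ FIRST of a nullable right-hand side, so two nullable alternatives also conflict).

Productions for S:
  S → num num ,: FIRST = { 'num' }
  S → b: FIRST = { 'b' }
  S → , b x: FIRST = { ',' }
  S → x D b: FIRST = { 'x' }
Productions for D:
  D → num (: FIRST = { 'num' }
  D → ε: FIRST = { ε }
  D → ( L num: FIRST = { '(' }
L has only one production, so no FIRST/FIRST conflict is possible there.

All alternatives of each non-terminal have pairwise disjoint FIRST sets.

Answer: No FIRST/FIRST conflicts.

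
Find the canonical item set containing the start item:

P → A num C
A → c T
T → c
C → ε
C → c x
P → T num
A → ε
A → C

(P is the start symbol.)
First, augment the grammar with P' → P
I₀ = CLOSURE({ [P' → . P] }):
  [P' → . P] has the dot before P: add [P → . A num C], [P → . T num]
  [P → . A num C] has the dot before A: add [A → . c T], [A → .], [A → . C]
  [P → . T num] has the dot before T: add [T → . c]
  [A → . C] has the dot before C: add [C → .], [C → . c x]
No further items can be added.

I₀ = { [A → . C], [A → . c T], [A → .], [C → . c x], [C → .], [P → . A num C], [P → . T num], [P' → . P], [T → . c] }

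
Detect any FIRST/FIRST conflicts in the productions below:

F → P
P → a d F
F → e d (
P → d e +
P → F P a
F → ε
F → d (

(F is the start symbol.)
Yes. F → P / F → e d '(' on { 'e' }; F → P / F → d '(' on { 'd' }; P → a d F / P → F P a on { 'a' }; P → d e '+' / P → F P a on { 'd' }

A FIRST/FIRST conflict occurs when two productions N → α and N → β for the same non-terminal have FIRST(α) ∩ FIRST(β) ≠ ∅ (with ε ∈ FIRST of a nullable right-hand side, so two nullable alternatives also conflict).

FIRST sets of the non-terminals at (or reachable through a nullable prefix from) the front of some alternative:
  FIRST(P) = { 'a', 'd', 'e' }
  FIRST(F) = { 'a', 'd', 'e', ε }

Productions for F:
  F → P: FIRST = { 'a', 'd', 'e' }
  F → e d (: FIRST = { 'e' }
  F → ε: FIRST = { ε }
  F → d (: FIRST = { 'd' }
Productions for P:
  P → a d F: FIRST = { 'a' }
  P → d e +: FIRST = { 'd' }
  P → F P a: FIRST = { 'a', 'd', 'e' }

Conflict for F: F → P and F → e d (
  Overlap: { 'e' }
Conflict for F: F → P and F → d (
  Overlap: { 'd' }
Conflict for P: P → a d F and P → F P a
  Overlap: { 'a' }
Conflict for P: P → d e + and P → F P a
  Overlap: { 'd' }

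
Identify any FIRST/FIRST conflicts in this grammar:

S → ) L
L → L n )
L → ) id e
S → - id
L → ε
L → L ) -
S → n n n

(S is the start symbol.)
FIRST sets of the non-terminals at (or reachable through a nullable prefix from) the front of some alternative:
  FIRST(L) = { ')', 'n', ε }

Productions for S:
  S → ) L: FIRST = { ')' }
  S → - id: FIRST = { '-' }
  S → n n n: FIRST = { 'n' }
Productions for L:
  L → L n ): FIRST = { ')', 'n' }
  L → ) id e: FIRST = { ')' }
  L → ε: FIRST = { ε }
  L → L ) -: FIRST = { ')', 'n' }

Conflict for L: L → L n ) and L → ) id e
  Overlap: { ')' }
Conflict for L: L → L n ) and L → L ) -
  Overlap: { ')', 'n' }
Conflict for L: L → ) id e and L → L ) -
  Overlap: { ')' }

Answer: Yes. L → L n ')' / L → ')' id e on { ')' }; L → L n ')' / L → L ')' '-' on { ')', 'n' }; L → ')' id e / L → L ')' '-' on { ')' }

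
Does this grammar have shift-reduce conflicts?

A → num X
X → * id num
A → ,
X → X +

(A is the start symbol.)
Augment with A' → A and build the canonical LR(0) collection (I0 = CLOSURE({[A' → . A]}), then GOTO on every symbol after a dot until no new states appear). It has 9 states:
  I0: { [A → . ,], [A → . num X], [A' → . A] }  — shift
  I1: { [A → , .] }  — reduce
  I2: { [A' → A .] }  — accept
  I3: { [A → num . X], [X → . * id num], [X → . X +] }  — shift
  I4: { [X → * . id num] }  — shift
  I5: { [A → num X .], [X → X . +] }  — shift, reduce
  I6: { [X → X + .] }  — reduce
  I7: { [X → * id . num] }  — shift
  I8: { [X → * id num .] }  — reduce

I5 contains reduce item [A → num X .] and shift item [X → X . +] — shift-reduce conflict.

Answer: Yes — I5: [A → num X .] vs [X → X . +]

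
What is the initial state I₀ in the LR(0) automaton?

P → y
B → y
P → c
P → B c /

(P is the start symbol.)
{ [B → . y], [P → . B c /], [P → . c], [P → . y], [P' → . P] }

First, augment the grammar with P' → P
I₀ = CLOSURE({ [P' → . P] }):
  [P' → . P] has the dot before P: add [P → . y], [P → . c], [P → . B c /]
  [P → . B c /] has the dot before B: add [B → . y]
No further items can be added.

I₀ = { [B → . y], [P → . B c /], [P → . c], [P → . y], [P' → . P] }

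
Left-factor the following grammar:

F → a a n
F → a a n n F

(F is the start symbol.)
Left-factoring transforms A → αβ₁ | αβ₂ into A → αA' and A' → β₁ | β₂
(α is the longest common prefix among the alternatives). Repeat until
no nonterminal has two alternatives with a common prefix.

Round 1: F has alternatives sharing prefix 'a a n'. Introduce F': F → a a n F'
  Add: F' → ε
  Add: F' → n F

No remaining common prefixes — done.

Resulting grammar:
F → a a n F'
F' → ε
F' → n F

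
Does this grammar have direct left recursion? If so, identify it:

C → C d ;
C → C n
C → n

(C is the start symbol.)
C → C d ;: LEFT RECURSIVE (starts with C)
C → C n: LEFT RECURSIVE (starts with C)
C → n: starts with n

The grammar has direct left recursion on: C.

Answer: Yes, C is left-recursive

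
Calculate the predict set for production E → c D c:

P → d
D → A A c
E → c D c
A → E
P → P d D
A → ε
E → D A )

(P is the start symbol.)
{ 'c' }

PREDICT(E → c D c) = (FIRST(RHS) \ {ε}) ∪ (FOLLOW(E) if ε ∈ FIRST(RHS), i.e. RHS ⇒* ε)
FIRST(c D c) = { 'c' }
ε ∉ FIRST(c D c), so FOLLOW(E) is not added.
PREDICT(E → c D c) = { 'c' }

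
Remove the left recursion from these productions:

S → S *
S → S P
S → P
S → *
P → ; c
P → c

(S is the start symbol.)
S is directly left-recursive. The standard transformation for
  A → A α₁ | ... | A α_m | β₁ | ... | β_n
is
  A  → β₁ A' | ... | β_n A'
  A' → α₁ A' | ... | α_m A' | ε

S → P becomes S → P S'
S → * becomes S → * S'
S → S * becomes S' → * S'
S → S P becomes S' → P S'
Add S' → ε

Productions for other non-terminals are unchanged:
  P → ; c
  P → c

Resulting grammar:
S → P S'
S → * S'
S' → * S'
S' → P S'
S' → ε
P → ; c
P → c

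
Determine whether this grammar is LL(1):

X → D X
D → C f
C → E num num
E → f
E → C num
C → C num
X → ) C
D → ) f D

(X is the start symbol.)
No. Predict set conflict for X: { ')' }

A grammar is LL(1) if for each non-terminal N with multiple productions, the predict sets of those productions are pairwise disjoint, where PREDICT(N → α) = (FIRST(α) \ {ε}) ∪ (FOLLOW(N) if α ⇒* ε).

Relevant sets:
  FIRST(D) = { ')', 'f' }
  FIRST(C) = { 'f' }
  FIRST(E) = { 'f' }

For X:
  PREDICT(X → D X) = { ')', 'f' }
  PREDICT(X → ')' C) = { ')' }
For D:
  PREDICT(D → C f) = { 'f' }
  PREDICT(D → ')' f D) = { ')' }
For C:
  PREDICT(C → E num num) = { 'f' }
  PREDICT(C → C num) = { 'f' }
For E:
  PREDICT(E → f) = { 'f' }
  PREDICT(E → C num) = { 'f' }

Conflict found: Predict set conflict for X: { ')' }
The grammar is NOT LL(1).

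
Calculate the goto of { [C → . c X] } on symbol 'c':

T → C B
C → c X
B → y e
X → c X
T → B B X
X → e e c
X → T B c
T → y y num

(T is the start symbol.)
{ [B → . y e], [C → . c X], [C → c . X], [T → . B B X], [T → . C B], [T → . y y num], [X → . T B c], [X → . c X], [X → . e e c] }

GOTO(I, 'c') = CLOSURE({ [A → αX.β] : [A → α.Xβ] ∈ I, X = 'c' })

Items with dot before 'c', with the dot advanced:
  [C → . c X] → [C → c . X]
Closure of the advanced items:
  [C → c . X] has the dot before X: add [X → . c X], [X → . e e c], [X → . T B c]
  [X → . T B c] has the dot before T: add [T → . C B], [T → . B B X], [T → . y y num]
  [T → . C B] has the dot before C: add [C → . c X]
  [T → . B B X] has the dot before B: add [B → . y e]

GOTO = { [B → . y e], [C → . c X], [C → c . X], [T → . B B X], [T → . C B], [T → . y y num], [X → . T B c], [X → . c X], [X → . e e c] }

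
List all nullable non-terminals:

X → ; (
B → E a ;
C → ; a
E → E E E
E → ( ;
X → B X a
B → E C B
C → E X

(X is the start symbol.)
None

There are no ε-productions, so no non-terminal can derive ε.
No non-terminals are nullable.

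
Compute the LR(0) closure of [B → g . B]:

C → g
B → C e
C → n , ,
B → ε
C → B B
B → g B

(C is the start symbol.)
{ [B → . C e], [B → . g B], [B → .], [B → g . B], [C → . B B], [C → . g], [C → . n , ,] }

To compute CLOSURE, for each item [A → α.Bβ] where B is a non-terminal, add [B → .γ] for all productions B → γ; repeat for the newly added items until nothing changes.

Start with: [B → g . B]
  [B → g . B] has the dot before B: add [B → . C e], [B → .], [B → . g B]
  [B → . C e] has the dot before C: add [C → . g], [C → . n , ,], [C → . B B]
No further items can be added.

CLOSURE = { [B → . C e], [B → . g B], [B → .], [B → g . B], [C → . B B], [C → . g], [C → . n , ,] }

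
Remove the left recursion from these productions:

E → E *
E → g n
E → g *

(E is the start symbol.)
E is directly left-recursive. The standard transformation for
  A → A α₁ | ... | A α_m | β₁ | ... | β_n
is
  A  → β₁ A' | ... | β_n A'
  A' → α₁ A' | ... | α_m A' | ε

E → g n becomes E → g n E'
E → g * becomes E → g * E'
E → E * becomes E' → * E'
Add E' → ε

Resulting grammar:
E → g n E'
E → g * E'
E' → * E'
E' → ε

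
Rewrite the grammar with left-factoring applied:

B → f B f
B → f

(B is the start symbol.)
B → f B'
B' → B f
B' → ε

Left-factoring transforms A → αβ₁ | αβ₂ into A → αA' and A' → β₁ | β₂
(α is the longest common prefix among the alternatives). Repeat until
no nonterminal has two alternatives with a common prefix.

Round 1: B has alternatives sharing prefix 'f'. Introduce B': B → f B'
  Add: B' → B f
  Add: B' → ε

No remaining common prefixes — done.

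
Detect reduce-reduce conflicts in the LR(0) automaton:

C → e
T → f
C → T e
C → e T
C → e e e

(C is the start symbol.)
No reduce-reduce conflicts

Augment with C' → C and build the canonical LR(0) collection (I0 = CLOSURE({[C' → . C]}), then GOTO on every symbol after a dot until no new states appear). It has 9 states:
  I0: { [C → . T e], [C → . e T], [C → . e e e], [C → . e], [C' → . C], [T → . f] }  — shift
  I1: { [C' → C .] }  — accept
  I2: { [C → T . e] }  — shift
  I3: { [C → e . T], [C → e . e e], [C → e .], [T → . f] }  — shift, reduce
  I4: { [T → f .] }  — reduce
  I5: { [C → e T .] }  — reduce
  I6: { [C → e e . e] }  — shift
  I7: { [C → e e e .] }  — reduce
  I8: { [C → T e .] }  — reduce

No state contains more than one complete item.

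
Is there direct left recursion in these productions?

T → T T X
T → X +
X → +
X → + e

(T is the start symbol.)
T → T T X: LEFT RECURSIVE (starts with T)
T → X +: starts with X
X → +: starts with '+'
X → + e: starts with '+'

The grammar has direct left recursion on: T.

Answer: Yes, T is left-recursive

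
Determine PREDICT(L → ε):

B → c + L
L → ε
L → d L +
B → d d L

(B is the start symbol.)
{ $, '+' }

PREDICT(L → ε) = (FIRST(RHS) \ {ε}) ∪ (FOLLOW(L) if ε ∈ FIRST(RHS), i.e. RHS ⇒* ε)
The right-hand side is ε (FIRST(ε) = { ε }), so the predict set is FOLLOW(L) = { $, '+' }
PREDICT(L → ε) = { $, '+' }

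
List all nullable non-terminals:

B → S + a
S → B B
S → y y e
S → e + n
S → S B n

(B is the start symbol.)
A non-terminal is nullable if it can derive ε (the empty string): either it has an ε-production, or it has a production whose right-hand side consists entirely of nullable non-terminals.

There are no ε-productions, so no non-terminal can derive ε.
No non-terminals are nullable.

Answer: None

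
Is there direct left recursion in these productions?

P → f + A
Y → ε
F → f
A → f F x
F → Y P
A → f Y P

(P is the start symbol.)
P → f + A: starts with f
Y → ε: starts with ε
F → f: starts with f
A → f F x: starts with f
F → Y P: starts with Y
A → f Y P: starts with f

No direct left recursion found.

Answer: No direct left recursion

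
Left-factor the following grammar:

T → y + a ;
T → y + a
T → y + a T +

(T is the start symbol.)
Left-factoring transforms A → αβ₁ | αβ₂ into A → αA' and A' → β₁ | β₂
(α is the longest common prefix among the alternatives). Repeat until
no nonterminal has two alternatives with a common prefix.

Round 1: T has alternatives sharing prefix 'y + a'. Introduce T': T → y + a T'
  Add: T' → ;
  Add: T' → ε
  Add: T' → T +

No remaining common prefixes — done.

Resulting grammar:
T → y + a T'
T' → ;
T' → ε
T' → T +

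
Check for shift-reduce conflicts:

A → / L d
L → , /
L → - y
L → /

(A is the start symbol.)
No shift-reduce conflicts

A shift-reduce conflict occurs when an LR(0) state has both:
  - a complete (reduce) item [A → α .] (dot at the end), and
  - a shift item [B → β . c γ] (dot before a terminal).

Augment with A' → A and build the canonical LR(0) collection (I0 = CLOSURE({[A' → . A]}), then GOTO on every symbol after a dot until no new states appear). It has 10 states:
  I0: { [A → . / L d], [A' → . A] }  — shift
  I1: { [A → / . L d], [L → . , /], [L → . - y], [L → . /] }  — shift
  I2: { [A' → A .] }  — accept
  I3: { [L → , . /] }  — shift
  I4: { [L → - . y] }  — shift
  I5: { [L → / .] }  — reduce
  I6: { [A → / L . d] }  — shift
  I7: { [A → / L d .] }  — reduce
  I8: { [L → - y .] }  — reduce
  I9: { [L → , / .] }  — reduce

No state contains both a complete item and a shift item.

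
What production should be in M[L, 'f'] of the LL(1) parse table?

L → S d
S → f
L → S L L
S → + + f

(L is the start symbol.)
To find M[L, 'f'], we find productions for L where 'f' is in the predict set (PREDICT(N → α) = (FIRST(α) \ {ε}) ∪ (FOLLOW(N) if α ⇒* ε)).

Relevant sets:
  FIRST(S) = { '+', 'f' }

L → S d: PREDICT = { '+', 'f' }
  'f' is in predict set, so this production goes in M[L, 'f']
L → S L L: PREDICT = { '+', 'f' }
  'f' is in predict set, so this production goes in M[L, 'f']

M[L, 'f'] = L → S d, L → S L L  (a multiply-defined cell — the grammar is not LL(1))

Answer: L → S d, L → S L L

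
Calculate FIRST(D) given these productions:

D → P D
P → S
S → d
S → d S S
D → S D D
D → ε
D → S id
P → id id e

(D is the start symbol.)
To compute FIRST(D), examine every production with D on the left-hand side, reading each right-hand side left to right until a non-nullable symbol is reached.

FIRST sets of the other non-terminals involved (by the same procedure, iterated to a fixed point):
  FIRST(P) = { 'd', 'id' }
  FIRST(S) = { 'd' }

From D → P D:
  - P is a non-terminal: add FIRST(P) \ {ε} = { 'd', 'id' }
    P is not nullable, so stop
From D → S D D:
  - S is a non-terminal: add FIRST(S) \ {ε} = { 'd' }
    S is not nullable, so stop
From D → ε:
  - ε-production, so ε ∈ FIRST(D)
From D → S id:
  - S is a non-terminal: add FIRST(S) \ {ε} = { 'd' }
    S is not nullable, so stop

Collecting: FIRST(D) = { 'd', 'id', ε }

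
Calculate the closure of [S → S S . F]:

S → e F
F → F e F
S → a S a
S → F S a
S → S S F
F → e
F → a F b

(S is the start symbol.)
{ [F → . F e F], [F → . a F b], [F → . e], [S → S S . F] }

To compute CLOSURE, for each item [A → α.Bβ] where B is a non-terminal, add [B → .γ] for all productions B → γ; repeat for the newly added items until nothing changes.

Start with: [S → S S . F]
  [S → S S . F] has the dot before F: add [F → . F e F], [F → . e], [F → . a F b]
No further items can be added.

CLOSURE = { [F → . F e F], [F → . a F b], [F → . e], [S → S S . F] }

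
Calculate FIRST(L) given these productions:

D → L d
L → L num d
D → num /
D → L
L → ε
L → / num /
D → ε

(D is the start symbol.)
To compute FIRST(L), examine every production with L on the left-hand side, reading each right-hand side left to right until a non-nullable symbol is reached.

From L → L num d:
  - L is the symbol being defined: contributes nothing new
    L is nullable, so continue to the next symbol
  - num is a terminal: add 'num' and stop
From L → ε:
  - ε-production, so ε ∈ FIRST(L)
From L → / num /:
  - '/' is a terminal: add '/' and stop

Collecting: FIRST(L) = { '/', 'num', ε }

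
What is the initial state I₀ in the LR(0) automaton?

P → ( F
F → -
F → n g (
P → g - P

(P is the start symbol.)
First, augment the grammar with P' → P
I₀ = CLOSURE({ [P' → . P] }):
  [P' → . P] has the dot before P: add [P → . ( F], [P → . g - P]
No further items can be added.

I₀ = { [P → . ( F], [P → . g - P], [P' → . P] }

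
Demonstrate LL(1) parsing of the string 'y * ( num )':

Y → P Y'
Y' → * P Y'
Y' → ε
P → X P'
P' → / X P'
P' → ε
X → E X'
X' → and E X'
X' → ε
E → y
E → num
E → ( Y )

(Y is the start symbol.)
LL(1) parsing maintains a stack (initially the start symbol over $) and the input. At each step: if the stack top is a terminal, match it against the current input token; if it is a non-terminal N, replace it with the RHS of M[N, lookahead] (the unique production whose predict set contains the lookahead).

Stack is shown with the top on the left.

Stack                      Input          Action
------------------------------------------------
Y $                        y * ( num ) $  output Y → P Y'
P Y' $                     y * ( num ) $  output P → X P'
X P' Y' $                  y * ( num ) $  output X → E X'
E X' P' Y' $               y * ( num ) $  output E → y
y X' P' Y' $               y * ( num ) $  match 'y'
X' P' Y' $                 * ( num ) $    output X' → ε
P' Y' $                    * ( num ) $    output P' → ε
Y' $                       * ( num ) $    output Y' → * P Y'
* P Y' $                   * ( num ) $    match '*'
P Y' $                     ( num ) $      output P → X P'
X P' Y' $                  ( num ) $      output X → E X'
E X' P' Y' $               ( num ) $      output E → ( Y )
( Y ) X' P' Y' $           ( num ) $      match '('
Y ) X' P' Y' $             num ) $        output Y → P Y'
P Y' ) X' P' Y' $          num ) $        output P → X P'
X P' Y' ) X' P' Y' $       num ) $        output X → E X'
E X' P' Y' ) X' P' Y' $    num ) $        output E → num
num X' P' Y' ) X' P' Y' $  num ) $        match 'num'
X' P' Y' ) X' P' Y' $      ) $            output X' → ε
P' Y' ) X' P' Y' $         ) $            output P' → ε
Y' ) X' P' Y' $            ) $            output Y' → ε
) X' P' Y' $               ) $            match ')'
X' P' Y' $                 $              output X' → ε
P' Y' $                    $              output P' → ε
Y' $                       $              output Y' → ε
$                          $              accept

The string is accepted.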